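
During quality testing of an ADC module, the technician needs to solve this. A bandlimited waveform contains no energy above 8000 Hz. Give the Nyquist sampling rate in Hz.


The Nyquist rate is twice the maximum frequency component.
fs_min = 2 * fmax
      = 2 * 8000
      = 16000 Hz

16000


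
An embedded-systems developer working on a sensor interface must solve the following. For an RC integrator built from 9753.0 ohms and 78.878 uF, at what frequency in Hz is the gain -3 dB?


Cutoff frequency of a first-order RC filter:
fc = 1 / (2 * pi * R * C)
C = 78.878 uF = 7.8878e-05 F
fc = 1 / (2 * pi * 9753.0 * 7.8878e-05)
   = 1 / 4.8336364492042
   = 0.206884 Hz

0.206884 Hz


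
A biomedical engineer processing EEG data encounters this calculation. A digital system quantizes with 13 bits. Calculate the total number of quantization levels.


Number of quantization levels = 2^N
= 2^13
= 8192

8192


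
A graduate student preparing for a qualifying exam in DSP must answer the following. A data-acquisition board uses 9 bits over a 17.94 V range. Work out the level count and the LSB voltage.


Step 1 — number of quantization levels:
L = 2^N = 2^9 = 512

Step 2 — LSB step size:
delta = Vfs / L
      = 17.94 / 512
      = 0.03503906 V

Levels = 512; step size = 0.03503906 V


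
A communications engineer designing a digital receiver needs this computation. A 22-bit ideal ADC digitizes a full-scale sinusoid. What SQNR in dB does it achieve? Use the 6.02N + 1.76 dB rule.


Theoretical SNR for a full-scale sinusoid:
SNR = 6.02 * N + 1.76
    = 6.02 * 22 + 1.76
    = 132.44 + 1.76
    = 134.2 dB

134.2 dB


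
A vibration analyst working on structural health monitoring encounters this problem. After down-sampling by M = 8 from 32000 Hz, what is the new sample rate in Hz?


Decimation reduces the sample rate:
fs_out = fs_in / M
       = 32000 / 8
       = 4000.0 Hz

4000.0 Hz


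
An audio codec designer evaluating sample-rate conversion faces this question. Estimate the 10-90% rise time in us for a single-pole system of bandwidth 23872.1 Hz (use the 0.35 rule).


Rise time from bandwidth relationship:
tr = 0.35 / BW
   = 0.35 / 23872.1
   = 1.466146673e-05 s
   = 14.6615 us

14.6615 us


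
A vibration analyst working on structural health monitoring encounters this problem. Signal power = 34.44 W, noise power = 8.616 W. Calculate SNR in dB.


SNR in decibels:
SNR = 10 * log10(Ps / Pn)
    = 10 * log10(34.44 / 8.616)
    = 10 * log10(3.9972)
    = 10 * 0.6018
    = 6.02 dB

6.02 dB


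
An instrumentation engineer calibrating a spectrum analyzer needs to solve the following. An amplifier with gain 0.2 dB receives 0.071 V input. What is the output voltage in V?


Output voltage from dB gain:
V_out = V_in * 10^(gain_dB / 20)
      = 0.071 * 10^(0.2 / 20)
      = 0.071 * 1.023293
      = 0.0727 V

0.0727 V


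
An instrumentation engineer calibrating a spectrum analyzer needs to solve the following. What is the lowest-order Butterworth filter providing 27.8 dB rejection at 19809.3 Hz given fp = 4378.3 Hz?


Butterworth filter order formula:
n = log10(10^(A/10) - 1) / (2 * log10(f_stop/f_pass))
10^(27.8/10) - 1 = 601.5596
f_stop/f_pass = 19809.3 / 4378.3 = 4.5244
n = 2.1198 -> ceil = 3

3


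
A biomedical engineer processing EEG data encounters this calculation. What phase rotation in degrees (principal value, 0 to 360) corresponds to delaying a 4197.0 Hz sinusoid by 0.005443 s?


Phase shift from frequency and time delay:
phi = 360 * f * t_delay
    = 360 * 4197.0 * 0.005443
    = 8223.94 degrees
    mod 360 = 303.94 degrees

303.94 degrees


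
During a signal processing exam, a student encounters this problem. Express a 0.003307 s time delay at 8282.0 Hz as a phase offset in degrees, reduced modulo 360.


Phase shift from frequency and time delay:
phi = 360 * f * t_delay
    = 360 * 8282.0 * 0.003307
    = 9859.89 degrees
    mod 360 = 139.89 degrees

139.89 degrees


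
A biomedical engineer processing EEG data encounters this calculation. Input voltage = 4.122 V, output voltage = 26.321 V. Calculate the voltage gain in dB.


Voltage gain in dB:
G = 20 * log10(Vout / Vin)
  = 20 * log10(26.321 / 4.122)
  = 20 * log10(6.385492)
  = 20 * 0.805194
  = 16.1 dB

16.1 dB


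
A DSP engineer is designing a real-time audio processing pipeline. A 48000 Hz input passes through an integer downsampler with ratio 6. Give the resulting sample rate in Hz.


Decimation reduces the sample rate:
fs_out = fs_in / M
       = 48000 / 6
       = 8000.0 Hz

8000.0 Hz


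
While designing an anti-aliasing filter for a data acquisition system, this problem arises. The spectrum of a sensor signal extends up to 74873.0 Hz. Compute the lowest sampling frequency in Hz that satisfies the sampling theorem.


The Nyquist rate is twice the maximum frequency component.
fs_min = 2 * fmax
      = 2 * 74873.0
      = 149746.0 Hz

149746.0


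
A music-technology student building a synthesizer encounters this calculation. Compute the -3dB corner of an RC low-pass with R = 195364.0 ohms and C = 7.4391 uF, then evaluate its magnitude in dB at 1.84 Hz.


Step 1 — cutoff frequency:
fc = 1 / (2*pi*R*C)
C = 7.4391 uF = 7.4391e-06 F
fc = 1 / (2*pi*195364.0*7.4391e-06)
   = 0.10951 Hz

Step 2 — magnitude at f = 1.84 Hz:
|H(f)| = 1 / sqrt(1 + (f/fc)^2)
f/fc = 1.84 / 0.10951 = 16.802119
|H| = 1 / sqrt(1 + 282.311203) = 0.0594112
|H|_dB = 20*log10(0.0594112) = -24.52 dB

fc = 0.10951 Hz; |H(1.84 Hz)| = -24.52 dB


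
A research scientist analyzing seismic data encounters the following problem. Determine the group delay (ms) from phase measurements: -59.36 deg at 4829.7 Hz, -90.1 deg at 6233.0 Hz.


Group delay from phase difference:
tau = -d(phi)/d(omega)
d(phi) = -30.74 deg = -0.536514 rad
d(omega) = 2*pi*(6233.0 - 4829.7) = 8817.1939 rad/s
tau = -(-0.536514) / 8817.1939
    = 0.0608 ms

0.0608 ms


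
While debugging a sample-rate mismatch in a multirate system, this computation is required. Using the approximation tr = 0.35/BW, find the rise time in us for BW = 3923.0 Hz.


Rise time from bandwidth relationship:
tr = 0.35 / BW
   = 0.35 / 3923.0
   = 8.921743564e-05 s
   = 89.2174 us

89.2174 us


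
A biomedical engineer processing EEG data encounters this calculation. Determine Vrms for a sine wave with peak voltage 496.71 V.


RMS voltage for a sinusoidal waveform:
V_rms = V_peak / sqrt(2)
      = 496.71 / 1.414214
      = 351.227 V

351.227 V


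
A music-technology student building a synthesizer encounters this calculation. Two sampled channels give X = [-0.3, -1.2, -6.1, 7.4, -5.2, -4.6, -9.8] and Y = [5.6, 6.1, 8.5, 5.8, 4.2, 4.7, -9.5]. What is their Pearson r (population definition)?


Pearson correlation coefficient (population):
r = cov(X,Y) / (std(X) * std(Y))
Mean X = -2.8286, Mean Y = 3.6286
Cov(X,Y) = 14.793673
Std(X) = 5.095296, Std(Y) = 5.506805
r = 0.5272

0.5272


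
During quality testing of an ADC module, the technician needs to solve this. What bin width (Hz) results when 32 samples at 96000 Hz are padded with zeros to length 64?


Frequency resolution after zero-padding:
N_padded = 32 * 2 = 64
df = fs / N_padded
   = 96000 / 64
   = 1500.0 Hz

1500.0 Hz


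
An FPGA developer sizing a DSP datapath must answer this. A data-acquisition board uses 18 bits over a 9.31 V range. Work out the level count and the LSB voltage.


Step 1 — number of quantization levels:
L = 2^N = 2^18 = 262144

Step 2 — LSB step size:
delta = Vfs / L
      = 9.31 / 262144
      = 3.551e-05 V

Levels = 262144; step size = 3.551e-05 V


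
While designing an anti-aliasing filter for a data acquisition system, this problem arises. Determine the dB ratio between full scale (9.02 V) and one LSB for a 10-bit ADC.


Dynamic range from full-scale to LSB:
V_min = V_max / 2^bits = 9.02 / 2^10
DR = 20 * log10(V_max / V_min)
   = 20 * log10(2^10)
   = 20 * 10 * log10(2)
   = 60.21 dB

60.21 dB


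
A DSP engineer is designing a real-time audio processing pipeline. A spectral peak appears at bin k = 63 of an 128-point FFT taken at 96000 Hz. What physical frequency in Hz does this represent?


Frequency of DFT bin k:
f_k = k * fs / N
    = 63 * 96000 / 128
    = 6048000 / 128
    = 47250.0 Hz

47250.0 Hz


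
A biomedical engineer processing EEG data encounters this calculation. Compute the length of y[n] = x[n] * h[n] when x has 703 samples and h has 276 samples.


Linear convolution output length:
L = N + M - 1
  = 703 + 276 - 1
  = 978 samples

978


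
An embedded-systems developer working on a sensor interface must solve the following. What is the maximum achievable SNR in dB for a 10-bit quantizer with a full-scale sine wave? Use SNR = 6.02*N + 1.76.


Theoretical SNR for a full-scale sinusoid:
SNR = 6.02 * N + 1.76
    = 6.02 * 10 + 1.76
    = 60.2 + 1.76
    = 61.96 dB

61.96 dB


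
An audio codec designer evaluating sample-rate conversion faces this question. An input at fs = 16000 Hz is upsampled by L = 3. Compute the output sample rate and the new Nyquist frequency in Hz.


Step 1 — output sample rate after interpolation by L:
fs_out = L * fs_in = 3 * 16000 = 48000 Hz

Step 2 — Nyquist frequency of the output stream:
f_Nyq = fs_out / 2 = 48000 / 2 = 24000.0 Hz

fs_out = 48000 Hz; f_Nyquist = 24000.0 Hz


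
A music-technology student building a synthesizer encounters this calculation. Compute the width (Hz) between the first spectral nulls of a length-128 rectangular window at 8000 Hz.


Main lobe width for a rectangular window:
Width = 2 * fs / N
      = 2 * 8000 / 128
      = 16000 / 128
      = 125.0 Hz

125.0 Hz


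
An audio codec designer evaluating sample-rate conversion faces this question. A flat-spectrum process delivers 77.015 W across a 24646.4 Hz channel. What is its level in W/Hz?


Power spectral density:
PSD = P / BW
    = 77.015 / 24646.4
    = 0.0031248 W/Hz

0.0031248 W/Hz


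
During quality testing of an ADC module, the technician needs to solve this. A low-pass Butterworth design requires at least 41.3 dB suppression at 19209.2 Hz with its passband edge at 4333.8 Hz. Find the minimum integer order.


Butterworth filter order formula:
n = log10(10^(A/10) - 1) / (2 * log10(f_stop/f_pass))
10^(41.3/10) - 1 = 13488.6288
f_stop/f_pass = 19209.2 / 4333.8 = 4.4324
n = 3.1934 -> ceil = 4

4


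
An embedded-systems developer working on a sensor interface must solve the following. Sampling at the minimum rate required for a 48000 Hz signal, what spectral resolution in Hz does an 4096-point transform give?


Step 1 — Nyquist sampling rate:
fs = 2 * fmax = 2 * 48000 = 96000 Hz

Step 2 — DFT bin spacing:
df = fs / N = 96000 / 4096 = 23.4375 Hz

23.4375 Hz


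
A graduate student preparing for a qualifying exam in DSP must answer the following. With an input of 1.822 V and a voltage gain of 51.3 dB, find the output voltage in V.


Output voltage from dB gain:
V_out = V_in * 10^(gain_dB / 20)
      = 1.822 * 10^(51.3 / 20)
      = 1.822 * 367.2823
      = 669.1884 V

669.1884 V


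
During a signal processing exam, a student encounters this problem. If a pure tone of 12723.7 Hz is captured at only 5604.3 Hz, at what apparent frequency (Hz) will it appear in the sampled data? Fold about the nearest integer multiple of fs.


Compute the nearest integer multiple of fs to the signal:
n = round(12723.7 / 5604.3) = 2
f_alias = |12723.7 - 2 * 5604.3|
        = |12723.7 - 11208.6|
        = 1515.1 Hz

1515.1


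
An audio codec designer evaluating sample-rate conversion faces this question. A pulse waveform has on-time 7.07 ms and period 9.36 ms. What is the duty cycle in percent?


Duty cycle as a percentage:
DC = (t_on / T) * 100
   = (7.07 / 9.36) * 100
   = 0.755342 * 100
   = 75.53 %

75.53 %


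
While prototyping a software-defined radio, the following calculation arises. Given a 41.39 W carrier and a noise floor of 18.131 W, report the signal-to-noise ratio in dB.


SNR in decibels:
SNR = 10 * log10(Ps / Pn)
    = 10 * log10(41.39 / 18.131)
    = 10 * log10(2.2828)
    = 10 * 0.3585
    = 3.58 dB

3.58 dB


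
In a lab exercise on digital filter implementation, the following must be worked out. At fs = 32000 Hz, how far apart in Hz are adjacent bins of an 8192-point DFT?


DFT frequency resolution:
df = fs / N
   = 32000 / 8192
   = 3.9062 Hz

3.9062 Hz


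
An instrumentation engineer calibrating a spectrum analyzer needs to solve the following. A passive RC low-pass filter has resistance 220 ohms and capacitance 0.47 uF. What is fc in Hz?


Cutoff frequency of a first-order RC filter:
fc = 1 / (2 * pi * R * C)
C = 0.47 uF = 4.7e-07 F
fc = 1 / (2 * pi * 220 * 4.7e-07)
   = 1 / 0.00064968136076237
   = 1539.216084 Hz

1539.216084 Hz


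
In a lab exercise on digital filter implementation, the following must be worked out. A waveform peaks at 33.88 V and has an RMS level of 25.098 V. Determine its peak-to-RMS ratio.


Crest factor is the ratio of peak to RMS:
CF = V_peak / V_rms
   = 33.88 / 25.098
   = 1.3499

1.3499


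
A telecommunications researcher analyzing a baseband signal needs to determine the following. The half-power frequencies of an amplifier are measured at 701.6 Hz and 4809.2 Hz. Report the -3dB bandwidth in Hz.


Bandwidth is the difference of -3dB frequencies:
BW = f_high - f_low
   = 4809.2 - 701.6
   = 4107.6 Hz

4107.6 Hz


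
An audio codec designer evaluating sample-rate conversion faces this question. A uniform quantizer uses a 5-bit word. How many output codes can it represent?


Number of quantization levels = 2^N
= 2^5
= 32

32


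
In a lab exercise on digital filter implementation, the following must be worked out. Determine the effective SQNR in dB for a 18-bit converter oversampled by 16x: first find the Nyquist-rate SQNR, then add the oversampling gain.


Step 1 — baseline SQNR at Nyquist:
SQNR_base = 6.02*N + 1.76
          = 6.02*18 + 1.76
          = 110.12 dB

Step 2 — oversampling processing gain:
G = 10*log10(OSR) = 10*log10(16) = 12.04 dB

Step 3 — total:
SQNR_total = 110.12 + 12.04 = 122.16 dB

Base SQNR = 110.12 dB; oversampled SQNR = 122.16 dB


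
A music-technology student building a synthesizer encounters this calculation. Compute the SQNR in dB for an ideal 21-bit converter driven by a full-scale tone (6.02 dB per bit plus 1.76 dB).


Theoretical SNR for a full-scale sinusoid:
SNR = 6.02 * N + 1.76
    = 6.02 * 21 + 1.76
    = 126.42 + 1.76
    = 128.18 dB

128.18 dB


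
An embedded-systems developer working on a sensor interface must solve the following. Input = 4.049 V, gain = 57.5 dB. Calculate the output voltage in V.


Output voltage from dB gain:
V_out = V_in * 10^(gain_dB / 20)
      = 4.049 * 10^(57.5 / 20)
      = 4.049 * 749.894209
      = 3036.3217 V

3036.3217 V


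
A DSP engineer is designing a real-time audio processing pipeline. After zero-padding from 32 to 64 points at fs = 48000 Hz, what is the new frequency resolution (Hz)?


Frequency resolution after zero-padding:
N_padded = 32 * 2 = 64
df = fs / N_padded
   = 48000 / 64
   = 750.0 Hz

750.0 Hz


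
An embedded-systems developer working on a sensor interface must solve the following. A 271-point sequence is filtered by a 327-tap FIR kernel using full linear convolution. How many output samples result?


Linear convolution output length:
L = N + M - 1
  = 271 + 327 - 1
  = 597 samples

597


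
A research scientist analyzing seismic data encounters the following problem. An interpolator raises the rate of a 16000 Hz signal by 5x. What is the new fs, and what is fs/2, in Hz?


Step 1 — output sample rate after interpolation by L:
fs_out = L * fs_in = 5 * 16000 = 80000 Hz

Step 2 — Nyquist frequency of the output stream:
f_Nyq = fs_out / 2 = 80000 / 2 = 40000.0 Hz

fs_out = 80000 Hz; f_Nyquist = 40000.0 Hz


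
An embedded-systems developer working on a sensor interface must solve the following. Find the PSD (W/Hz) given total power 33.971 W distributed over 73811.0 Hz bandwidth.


Power spectral density:
PSD = P / BW
    = 33.971 / 73811.0
    = 0.00046024 W/Hz

0.00046024 W/Hz


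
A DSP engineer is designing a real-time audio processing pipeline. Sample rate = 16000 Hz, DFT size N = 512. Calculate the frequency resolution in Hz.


DFT frequency resolution:
df = fs / N
   = 16000 / 512
   = 31.25 Hz

31.25 Hz


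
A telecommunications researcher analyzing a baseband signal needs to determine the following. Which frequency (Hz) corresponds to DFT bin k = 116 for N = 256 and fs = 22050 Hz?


Frequency of DFT bin k:
f_k = k * fs / N
    = 116 * 22050 / 256
    = 2557800 / 256
    = 9991.406 Hz

9991.406 Hz


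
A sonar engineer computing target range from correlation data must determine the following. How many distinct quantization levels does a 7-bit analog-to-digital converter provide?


Number of quantization levels = 2^N
= 2^7
= 128

128


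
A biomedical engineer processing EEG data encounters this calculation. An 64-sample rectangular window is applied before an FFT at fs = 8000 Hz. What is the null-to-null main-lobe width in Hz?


Main lobe width for a rectangular window:
Width = 2 * fs / N
      = 2 * 8000 / 64
      = 16000 / 64
      = 250.0 Hz

250.0 Hz


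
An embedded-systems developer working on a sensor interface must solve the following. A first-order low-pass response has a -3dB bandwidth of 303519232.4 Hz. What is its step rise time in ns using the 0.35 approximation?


Rise time from bandwidth relationship:
tr = 0.35 / BW
   = 0.35 / 303519232.4
   = 1.153139448e-09 s
   = 1.1531 ns

1.1531 ns


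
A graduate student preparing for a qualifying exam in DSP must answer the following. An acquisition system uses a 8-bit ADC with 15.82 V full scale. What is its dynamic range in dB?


Dynamic range from full-scale to LSB:
V_min = V_max / 2^bits = 15.82 / 2^8
DR = 20 * log10(V_max / V_min)
   = 20 * log10(2^8)
   = 20 * 8 * log10(2)
   = 48.16 dB

48.16 dB


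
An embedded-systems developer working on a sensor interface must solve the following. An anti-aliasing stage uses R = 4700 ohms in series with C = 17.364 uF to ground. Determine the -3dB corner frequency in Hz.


Cutoff frequency of a first-order RC filter:
fc = 1 / (2 * pi * R * C)
C = 17.364 uF = 1.7364e-05 F
fc = 1 / (2 * pi * 4700 * 1.7364e-05)
   = 1 / 0.51277577946717
   = 1.95017 Hz

1.95017 Hz


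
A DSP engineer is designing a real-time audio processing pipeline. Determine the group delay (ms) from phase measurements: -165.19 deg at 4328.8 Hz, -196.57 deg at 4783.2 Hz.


Group delay from phase difference:
tau = -d(phi)/d(omega)
d(phi) = -31.38 deg = -0.547684 rad
d(omega) = 2*pi*(4783.2 - 4328.8) = 2855.0794 rad/s
tau = -(-0.547684) / 2855.0794
    = 0.1918 ms

0.1918 ms


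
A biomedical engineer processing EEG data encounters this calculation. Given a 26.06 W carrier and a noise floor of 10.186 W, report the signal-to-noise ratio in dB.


SNR in decibels:
SNR = 10 * log10(Ps / Pn)
    = 10 * log10(26.06 / 10.186)
    = 10 * log10(2.5584)
    = 10 * 0.408
    = 4.08 dB

4.08 dB


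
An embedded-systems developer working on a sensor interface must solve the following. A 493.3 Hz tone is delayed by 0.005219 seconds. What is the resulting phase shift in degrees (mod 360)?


Phase shift from frequency and time delay:
phi = 360 * f * t_delay
    = 360 * 493.3 * 0.005219
    = 926.83 degrees
    mod 360 = 206.83 degrees

206.83 degrees


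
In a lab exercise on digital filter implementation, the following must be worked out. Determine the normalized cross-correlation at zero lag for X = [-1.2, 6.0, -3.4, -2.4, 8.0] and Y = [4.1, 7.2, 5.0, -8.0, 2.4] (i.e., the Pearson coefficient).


Pearson correlation coefficient (population):
r = cov(X,Y) / (std(X) * std(Y))
Mean X = 1.4, Mean Y = 2.14
Cov(X,Y) = 8.94
Std(X) = 4.66819, Std(Y) = 5.30117
r = 0.3613

0.3613


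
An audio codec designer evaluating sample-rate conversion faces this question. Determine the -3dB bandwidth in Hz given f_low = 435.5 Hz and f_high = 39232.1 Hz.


Bandwidth is the difference of -3dB frequencies:
BW = f_high - f_low
   = 39232.1 - 435.5
   = 38796.6 Hz

38796.6 Hz


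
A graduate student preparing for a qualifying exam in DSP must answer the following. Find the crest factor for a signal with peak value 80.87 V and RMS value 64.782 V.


Crest factor is the ratio of peak to RMS:
CF = V_peak / V_rms
   = 80.87 / 64.782
   = 1.2483

1.2483


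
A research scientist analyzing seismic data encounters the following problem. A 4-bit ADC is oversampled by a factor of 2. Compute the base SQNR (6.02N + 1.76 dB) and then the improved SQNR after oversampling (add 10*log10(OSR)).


Step 1 — baseline SQNR at Nyquist:
SQNR_base = 6.02*N + 1.76
          = 6.02*4 + 1.76
          = 25.84 dB

Step 2 — oversampling processing gain:
G = 10*log10(OSR) = 10*log10(2) = 3.01 dB

Step 3 — total:
SQNR_total = 25.84 + 3.01 = 28.85 dB

Base SQNR = 25.84 dB; oversampled SQNR = 28.85 dB


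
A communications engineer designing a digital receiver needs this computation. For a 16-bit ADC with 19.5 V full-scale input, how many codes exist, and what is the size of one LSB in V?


Step 1 — number of quantization levels:
L = 2^N = 2^16 = 65536

Step 2 — LSB step size:
delta = Vfs / L
      = 19.5 / 65536
      = 0.00029755 V

Levels = 65536; step size = 0.00029755 V


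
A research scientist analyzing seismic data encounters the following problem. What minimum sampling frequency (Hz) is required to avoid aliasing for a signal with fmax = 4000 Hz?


The Nyquist rate is twice the maximum frequency component.
fs_min = 2 * fmax
      = 2 * 4000
      = 8000 Hz

8000


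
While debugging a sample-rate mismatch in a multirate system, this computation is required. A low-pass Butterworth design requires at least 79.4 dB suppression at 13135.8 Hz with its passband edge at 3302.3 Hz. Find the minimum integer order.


Butterworth filter order formula:
n = log10(10^(A/10) - 1) / (2 * log10(f_stop/f_pass))
10^(79.4/10) - 1 = 87096357.9956
f_stop/f_pass = 13135.8 / 3302.3 = 3.9778
n = 6.6206 -> ceil = 7

7


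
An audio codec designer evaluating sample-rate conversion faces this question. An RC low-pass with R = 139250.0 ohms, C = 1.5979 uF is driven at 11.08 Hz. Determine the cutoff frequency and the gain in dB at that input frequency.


Step 1 — cutoff frequency:
fc = 1 / (2*pi*R*C)
C = 1.5979 uF = 1.5979e-06 F
fc = 1 / (2*pi*139250.0*1.5979e-06)
   = 0.715279 Hz

Step 2 — magnitude at f = 11.08 Hz:
|H(f)| = 1 / sqrt(1 + (f/fc)^2)
f/fc = 11.08 / 0.715279 = 15.490459
|H| = 1 / sqrt(1 + 239.95432) = 0.0644218
|H|_dB = 20*log10(0.0644218) = -23.82 dB

fc = 0.715279 Hz; |H(11.08 Hz)| = -23.82 dB


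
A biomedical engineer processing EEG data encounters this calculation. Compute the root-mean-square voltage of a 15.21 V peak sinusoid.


RMS voltage for a sinusoidal waveform:
V_rms = V_peak / sqrt(2)
      = 15.21 / 1.414214
      = 10.755 V

10.755 V


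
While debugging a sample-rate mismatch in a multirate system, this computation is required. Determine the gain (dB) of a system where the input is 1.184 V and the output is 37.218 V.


Voltage gain in dB:
G = 20 * log10(Vout / Vin)
  = 20 * log10(37.218 / 1.184)
  = 20 * log10(31.434122)
  = 20 * 1.497401
  = 29.95 dB

29.95 dB


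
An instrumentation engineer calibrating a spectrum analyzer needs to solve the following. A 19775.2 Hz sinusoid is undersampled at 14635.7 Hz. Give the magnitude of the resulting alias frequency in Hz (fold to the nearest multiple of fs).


Compute the nearest integer multiple of fs to the signal:
n = round(19775.2 / 14635.7) = 1
f_alias = |19775.2 - 1 * 14635.7|
        = |19775.2 - 14635.7|
        = 5139.5 Hz

5139.5


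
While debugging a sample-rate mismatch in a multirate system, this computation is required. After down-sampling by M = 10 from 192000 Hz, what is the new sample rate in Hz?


Decimation reduces the sample rate:
fs_out = fs_in / M
       = 192000 / 10
       = 19200.0 Hz

19200.0 Hz


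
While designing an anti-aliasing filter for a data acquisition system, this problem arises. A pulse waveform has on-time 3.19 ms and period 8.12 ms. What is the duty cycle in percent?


Duty cycle as a percentage:
DC = (t_on / T) * 100
   = (3.19 / 8.12) * 100
   = 0.392857 * 100
   = 39.29 %

39.29 %


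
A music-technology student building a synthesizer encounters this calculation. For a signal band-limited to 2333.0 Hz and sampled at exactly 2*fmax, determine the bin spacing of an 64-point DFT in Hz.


Step 1 — Nyquist sampling rate:
fs = 2 * fmax = 2 * 2333.0 = 4666.0 Hz

Step 2 — DFT bin spacing:
df = fs / N = 4666.0 / 64 = 72.9062 Hz

72.9062 Hz


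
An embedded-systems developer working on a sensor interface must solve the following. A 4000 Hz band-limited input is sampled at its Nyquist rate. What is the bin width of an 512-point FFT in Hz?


Step 1 — Nyquist sampling rate:
fs = 2 * fmax = 2 * 4000 = 8000 Hz

Step 2 — DFT bin spacing:
df = fs / N = 8000 / 512 = 15.625 Hz

15.625 Hz


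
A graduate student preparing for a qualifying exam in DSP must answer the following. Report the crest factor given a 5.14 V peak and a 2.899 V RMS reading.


Crest factor is the ratio of peak to RMS:
CF = V_peak / V_rms
   = 5.14 / 2.899
   = 1.773

1.773


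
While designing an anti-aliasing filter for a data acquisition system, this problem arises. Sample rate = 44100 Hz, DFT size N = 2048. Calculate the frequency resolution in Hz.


DFT frequency resolution:
df = fs / N
   = 44100 / 2048
   = 21.5332 Hz

21.5332 Hz


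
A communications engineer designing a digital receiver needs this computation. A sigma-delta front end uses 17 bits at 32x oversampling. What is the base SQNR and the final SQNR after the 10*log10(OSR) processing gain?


Step 1 — baseline SQNR at Nyquist:
SQNR_base = 6.02*N + 1.76
          = 6.02*17 + 1.76
          = 104.1 dB

Step 2 — oversampling processing gain:
G = 10*log10(OSR) = 10*log10(32) = 15.05 dB

Step 3 — total:
SQNR_total = 104.1 + 15.05 = 119.15 dB

Base SQNR = 104.1 dB; oversampled SQNR = 119.15 dB


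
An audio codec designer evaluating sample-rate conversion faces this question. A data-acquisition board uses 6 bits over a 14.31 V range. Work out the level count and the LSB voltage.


Step 1 — number of quantization levels:
L = 2^N = 2^6 = 64

Step 2 — LSB step size:
delta = Vfs / L
      = 14.31 / 64
      = 0.22359375 V

Levels = 64; step size = 0.22359375 V


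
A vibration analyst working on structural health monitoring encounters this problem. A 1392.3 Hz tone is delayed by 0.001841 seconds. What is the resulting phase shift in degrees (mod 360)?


Phase shift from frequency and time delay:
phi = 360 * f * t_delay
    = 360 * 1392.3 * 0.001841
    = 922.76 degrees
    mod 360 = 202.76 degrees

202.76 degrees


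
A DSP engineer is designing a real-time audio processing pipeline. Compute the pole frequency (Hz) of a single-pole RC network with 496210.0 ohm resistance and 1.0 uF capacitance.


Cutoff frequency of a first-order RC filter:
fc = 1 / (2 * pi * R * C)
C = 1.0 uF = 1e-06 F
fc = 1 / (2 * pi * 496210.0 * 1e-06)
   = 1 / 3.1177793812756
   = 0.320741 Hz

0.320741 Hz


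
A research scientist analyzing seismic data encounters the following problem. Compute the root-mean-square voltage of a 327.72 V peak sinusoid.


RMS voltage for a sinusoidal waveform:
V_rms = V_peak / sqrt(2)
      = 327.72 / 1.414214
      = 231.733 V

231.733 V


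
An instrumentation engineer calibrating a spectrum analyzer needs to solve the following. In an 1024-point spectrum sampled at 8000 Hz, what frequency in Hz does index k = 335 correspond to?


Frequency of DFT bin k:
f_k = k * fs / N
    = 335 * 8000 / 1024
    = 2680000 / 1024
    = 2617.188 Hz

2617.188 Hz


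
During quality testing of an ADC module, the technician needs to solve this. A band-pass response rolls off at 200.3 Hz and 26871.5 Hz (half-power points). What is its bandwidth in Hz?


Bandwidth is the difference of -3dB frequencies:
BW = f_high - f_low
   = 26871.5 - 200.3
   = 26671.2 Hz

26671.2 Hz


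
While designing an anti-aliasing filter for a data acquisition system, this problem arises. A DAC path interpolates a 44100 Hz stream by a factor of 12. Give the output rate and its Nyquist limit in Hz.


Step 1 — output sample rate after interpolation by L:
fs_out = L * fs_in = 12 * 44100 = 529200 Hz

Step 2 — Nyquist frequency of the output stream:
f_Nyq = fs_out / 2 = 529200 / 2 = 264600.0 Hz

fs_out = 529200 Hz; f_Nyquist = 264600.0 Hz


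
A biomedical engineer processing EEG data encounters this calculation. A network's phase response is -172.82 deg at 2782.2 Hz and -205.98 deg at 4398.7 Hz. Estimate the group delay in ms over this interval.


Group delay from phase difference:
tau = -d(phi)/d(omega)
d(phi) = -33.16 deg = -0.578751 rad
d(omega) = 2*pi*(4398.7 - 2782.2) = 10156.769 rad/s
tau = -(-0.578751) / 10156.769
    = 0.057 ms

0.057 ms


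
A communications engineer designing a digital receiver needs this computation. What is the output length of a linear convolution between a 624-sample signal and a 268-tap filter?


Linear convolution output length:
L = N + M - 1
  = 624 + 268 - 1
  = 891 samples

891


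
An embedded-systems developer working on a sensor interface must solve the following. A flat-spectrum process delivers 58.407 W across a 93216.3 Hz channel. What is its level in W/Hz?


Power spectral density:
PSD = P / BW
    = 58.407 / 93216.3
    = 0.00062657 W/Hz

0.00062657 W/Hz


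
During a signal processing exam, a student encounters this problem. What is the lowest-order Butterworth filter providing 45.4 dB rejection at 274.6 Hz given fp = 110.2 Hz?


Butterworth filter order formula:
n = log10(10^(A/10) - 1) / (2 * log10(f_stop/f_pass))
10^(45.4/10) - 1 = 34672.685
f_stop/f_pass = 274.6 / 110.2 = 2.4918
n = 5.7248 -> ceil = 6

6


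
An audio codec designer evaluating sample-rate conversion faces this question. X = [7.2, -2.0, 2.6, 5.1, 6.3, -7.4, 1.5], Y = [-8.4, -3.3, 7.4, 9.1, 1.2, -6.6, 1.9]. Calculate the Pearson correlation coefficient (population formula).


Pearson correlation coefficient (population):
r = cov(X,Y) / (std(X) * std(Y))
Mean X = 1.9, Mean Y = 0.1857
Cov(X,Y) = 9.792857
Std(X) = 4.781512, Std(Y) = 6.180483
r = 0.3314

0.3314


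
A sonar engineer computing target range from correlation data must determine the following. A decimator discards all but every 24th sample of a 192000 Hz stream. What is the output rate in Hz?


Decimation reduces the sample rate:
fs_out = fs_in / M
       = 192000 / 24
       = 8000.0 Hz

8000.0 Hz


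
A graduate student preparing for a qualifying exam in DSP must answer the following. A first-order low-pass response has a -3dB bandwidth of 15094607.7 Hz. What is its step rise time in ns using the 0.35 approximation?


Rise time from bandwidth relationship:
tr = 0.35 / BW
   = 0.35 / 15094607.7
   = 2.318708819e-08 s
   = 23.1871 ns

23.1871 ns


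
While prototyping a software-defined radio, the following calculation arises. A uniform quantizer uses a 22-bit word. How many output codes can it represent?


Number of quantization levels = 2^N
= 2^22
= 4194304

4194304


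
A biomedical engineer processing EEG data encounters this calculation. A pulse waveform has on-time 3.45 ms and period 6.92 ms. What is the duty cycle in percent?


Duty cycle as a percentage:
DC = (t_on / T) * 100
   = (3.45 / 6.92) * 100
   = 0.498555 * 100
   = 49.86 %

49.86 %


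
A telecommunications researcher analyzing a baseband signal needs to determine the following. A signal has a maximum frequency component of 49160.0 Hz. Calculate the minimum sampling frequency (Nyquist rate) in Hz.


The Nyquist rate is twice the maximum frequency component.
fs_min = 2 * fmax
      = 2 * 49160.0
      = 98320.0 Hz

98320.0


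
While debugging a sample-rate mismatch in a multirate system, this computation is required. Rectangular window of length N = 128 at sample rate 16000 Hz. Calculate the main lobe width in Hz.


Main lobe width for a rectangular window:
Width = 2 * fs / N
      = 2 * 16000 / 128
      = 32000 / 128
      = 250.0 Hz

250.0 Hz


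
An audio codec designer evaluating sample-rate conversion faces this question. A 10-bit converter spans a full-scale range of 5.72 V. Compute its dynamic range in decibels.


Dynamic range from full-scale to LSB:
V_min = V_max / 2^bits = 5.72 / 2^10
DR = 20 * log10(V_max / V_min)
   = 20 * log10(2^10)
   = 20 * 10 * log10(2)
   = 60.21 dB

60.21 dB


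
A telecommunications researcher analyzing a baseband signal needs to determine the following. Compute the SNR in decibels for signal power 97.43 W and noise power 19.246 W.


SNR in decibels:
SNR = 10 * log10(Ps / Pn)
    = 10 * log10(97.43 / 19.246)
    = 10 * log10(5.0624)
    = 10 * 0.7044
    = 7.04 dB

7.04 dB


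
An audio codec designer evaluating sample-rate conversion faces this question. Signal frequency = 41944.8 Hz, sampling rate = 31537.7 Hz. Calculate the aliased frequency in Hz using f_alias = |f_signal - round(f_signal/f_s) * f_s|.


Compute the nearest integer multiple of fs to the signal:
n = round(41944.8 / 31537.7) = 1
f_alias = |41944.8 - 1 * 31537.7|
        = |41944.8 - 31537.7|
        = 10407.1 Hz

10407.1


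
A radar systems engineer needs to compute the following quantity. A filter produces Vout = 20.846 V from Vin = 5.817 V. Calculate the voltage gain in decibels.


Voltage gain in dB:
G = 20 * log10(Vout / Vin)
  = 20 * log10(20.846 / 5.817)
  = 20 * log10(3.583634)
  = 20 * 0.554324
  = 11.09 dB

11.09 dB


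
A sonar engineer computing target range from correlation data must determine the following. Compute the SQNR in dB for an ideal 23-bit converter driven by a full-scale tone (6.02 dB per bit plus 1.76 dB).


Theoretical SNR for a full-scale sinusoid:
SNR = 6.02 * N + 1.76
    = 6.02 * 23 + 1.76
    = 138.46 + 1.76
    = 140.22 dB

140.22 dB


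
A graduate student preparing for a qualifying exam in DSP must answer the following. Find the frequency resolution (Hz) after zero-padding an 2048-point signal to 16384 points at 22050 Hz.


Frequency resolution after zero-padding:
N_padded = 2048 * 8 = 16384
df = fs / N_padded
   = 22050 / 16384
   = 1.3458 Hz

1.3458 Hz


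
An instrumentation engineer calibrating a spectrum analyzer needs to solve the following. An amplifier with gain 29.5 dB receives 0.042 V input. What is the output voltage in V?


Output voltage from dB gain:
V_out = V_in * 10^(gain_dB / 20)
      = 0.042 * 10^(29.5 / 20)
      = 0.042 * 29.853826
      = 1.2539 V

1.2539 V


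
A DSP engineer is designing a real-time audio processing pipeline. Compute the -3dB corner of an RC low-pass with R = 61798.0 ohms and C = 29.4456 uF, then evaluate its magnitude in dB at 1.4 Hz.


Step 1 — cutoff frequency:
fc = 1 / (2*pi*R*C)
C = 29.4456 uF = 2.94456e-05 F
fc = 1 / (2*pi*61798.0*2.94456e-05)
   = 0.0874632 Hz

Step 2 — magnitude at f = 1.4 Hz:
|H(f)| = 1 / sqrt(1 + (f/fc)^2)
f/fc = 1.4 / 0.0874632 = 16.006732
|H| = 1 / sqrt(1 + 256.215469) = 0.0623522
|H|_dB = 20*log10(0.0623522) = -24.1 dB

fc = 0.0874632 Hz; |H(1.4 Hz)| = -24.1 dB


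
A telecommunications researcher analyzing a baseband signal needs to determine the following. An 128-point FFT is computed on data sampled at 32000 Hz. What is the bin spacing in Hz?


DFT frequency resolution:
df = fs / N
   = 32000 / 128
   = 250.0 Hz

250.0 Hz


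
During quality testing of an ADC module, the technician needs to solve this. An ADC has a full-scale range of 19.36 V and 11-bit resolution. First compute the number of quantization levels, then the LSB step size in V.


Step 1 — number of quantization levels:
L = 2^N = 2^11 = 2048

Step 2 — LSB step size:
delta = Vfs / L
      = 19.36 / 2048
      = 0.00945312 V

Levels = 2048; step size = 0.00945312 V


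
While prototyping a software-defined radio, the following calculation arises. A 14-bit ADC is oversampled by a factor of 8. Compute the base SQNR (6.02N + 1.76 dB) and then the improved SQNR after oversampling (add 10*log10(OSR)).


Step 1 — baseline SQNR at Nyquist:
SQNR_base = 6.02*N + 1.76
          = 6.02*14 + 1.76
          = 86.04 dB

Step 2 — oversampling processing gain:
G = 10*log10(OSR) = 10*log10(8) = 9.03 dB

Step 3 — total:
SQNR_total = 86.04 + 9.03 = 95.07 dB

Base SQNR = 86.04 dB; oversampled SQNR = 95.07 dB


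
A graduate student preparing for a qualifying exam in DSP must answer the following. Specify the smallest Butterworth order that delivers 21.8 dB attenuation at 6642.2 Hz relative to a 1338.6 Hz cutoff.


Butterworth filter order formula:
n = log10(10^(A/10) - 1) / (2 * log10(f_stop/f_pass))
10^(21.8/10) - 1 = 150.3561
f_stop/f_pass = 6642.2 / 1338.6 = 4.962
n = 1.5648 -> ceil = 2

2


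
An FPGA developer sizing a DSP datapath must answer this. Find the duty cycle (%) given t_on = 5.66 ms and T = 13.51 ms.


Duty cycle as a percentage:
DC = (t_on / T) * 100
   = (5.66 / 13.51) * 100
   = 0.418949 * 100
   = 41.89 %

41.89 %


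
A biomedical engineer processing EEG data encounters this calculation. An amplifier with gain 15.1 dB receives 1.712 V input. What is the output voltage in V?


Output voltage from dB gain:
V_out = V_in * 10^(gain_dB / 20)
      = 1.712 * 10^(15.1 / 20)
      = 1.712 * 5.688529
      = 9.7388 V

9.7388 V


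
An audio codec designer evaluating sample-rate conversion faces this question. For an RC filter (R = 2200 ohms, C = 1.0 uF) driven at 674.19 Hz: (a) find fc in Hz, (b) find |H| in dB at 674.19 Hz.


Step 1 — cutoff frequency:
fc = 1 / (2*pi*R*C)
C = 1.0 uF = 1e-06 F
fc = 1 / (2*pi*2200*1e-06)
   = 72.3432 Hz

Step 2 — magnitude at f = 674.19 Hz:
|H(f)| = 1 / sqrt(1 + (f/fc)^2)
f/fc = 674.19 / 72.3432 = 9.319328
|H| = 1 / sqrt(1 + 86.849874) = 0.1066914
|H|_dB = 20*log10(0.1066914) = -19.44 dB

fc = 72.3432 Hz; |H(674.19 Hz)| = -19.44 dB


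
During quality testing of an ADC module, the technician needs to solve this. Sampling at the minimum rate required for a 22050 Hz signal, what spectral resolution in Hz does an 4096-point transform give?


Step 1 — Nyquist sampling rate:
fs = 2 * fmax = 2 * 22050 = 44100 Hz

Step 2 — DFT bin spacing:
df = fs / N = 44100 / 4096 = 10.7666 Hz

10.7666 Hz


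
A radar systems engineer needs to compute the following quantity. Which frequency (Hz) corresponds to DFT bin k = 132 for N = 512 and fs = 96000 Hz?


Frequency of DFT bin k:
f_k = k * fs / N
    = 132 * 96000 / 512
    = 12672000 / 512
    = 24750.0 Hz

24750.0 Hz


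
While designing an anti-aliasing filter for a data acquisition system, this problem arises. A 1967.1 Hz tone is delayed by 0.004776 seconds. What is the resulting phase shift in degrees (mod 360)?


Phase shift from frequency and time delay:
phi = 360 * f * t_delay
    = 360 * 1967.1 * 0.004776
    = 3382.15 degrees
    mod 360 = 142.15 degrees

142.15 degrees


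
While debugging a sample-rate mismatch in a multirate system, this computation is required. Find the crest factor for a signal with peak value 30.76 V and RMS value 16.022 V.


Crest factor is the ratio of peak to RMS:
CF = V_peak / V_rms
   = 30.76 / 16.022
   = 1.9199

1.9199


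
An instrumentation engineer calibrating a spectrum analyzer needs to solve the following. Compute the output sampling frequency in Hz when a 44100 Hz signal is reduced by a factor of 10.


Decimation reduces the sample rate:
fs_out = fs_in / M
       = 44100 / 10
       = 4410.0 Hz

4410.0 Hz


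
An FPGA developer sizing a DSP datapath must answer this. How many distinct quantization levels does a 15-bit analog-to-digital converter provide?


Number of quantization levels = 2^N
= 2^15
= 32768

32768
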